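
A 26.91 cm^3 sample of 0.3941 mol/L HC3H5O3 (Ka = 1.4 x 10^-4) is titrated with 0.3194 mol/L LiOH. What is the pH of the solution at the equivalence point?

8.55

n(HC3H5O3) = 0.3941 x 0.02691 = 0.01061 mol; V(LiOH) at equivalence = 0.01061/0.3194 = 0.03320 L.
At equivalence all the acid is converted to C3H5O3-; total volume = 0.02691 + 0.03320 = 0.06011 L, so [C3H5O3-] = 0.01061/0.06011 = 0.1764 M.
Kb = Kw/Ka = 1.0e-14 / 1.4 x 10^-4 = 7.14e-11.
[OH^-] = sqrt(Kb x [C3H5O3-]) = sqrt(7.14e-11 x 0.1764) = 3.55e-6 M.
pOH = 5.45, so pH = 14.00 - 5.45 = 8.55.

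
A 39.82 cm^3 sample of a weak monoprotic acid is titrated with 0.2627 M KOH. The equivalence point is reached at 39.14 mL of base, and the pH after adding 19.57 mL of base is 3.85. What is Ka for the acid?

1.4 x 10^-4

19.57 mL is half of the equivalence volume, so this is the half-equivalence point where [HA] = [A^-].
At half-equivalence pH = pKa, so pKa = 3.85.
Ka = 10^(-3.85) = 1.4 x 10^-4.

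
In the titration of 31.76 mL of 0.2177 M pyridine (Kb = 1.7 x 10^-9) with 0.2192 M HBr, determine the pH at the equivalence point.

n(C5H5N) = 0.2177 x 0.03176 = 0.006914 mol; V(HBr) at equivalence = 0.006914/0.2192 = 0.03154 L.
At equivalence the base is fully converted to C5H5NH+; total volume = 0.06330 L, so [C5H5NH+] = 0.006914/0.06330 = 0.1092 M.
Ka(C5H5NH+) = Kw/Kb = 1.0e-14 / 1.7 x 10^-9 = 5.88e-6.
[H^+] = sqrt(Ka x [C5H5NH+]) = sqrt(5.88e-6 x 0.1092) = 0.000802 M.
pH = -log(0.000802) = 3.10.

3.10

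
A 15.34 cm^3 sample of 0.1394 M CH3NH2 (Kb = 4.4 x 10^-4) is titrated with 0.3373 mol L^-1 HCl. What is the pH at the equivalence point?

5.82

n(CH3NH2) = 0.1394 x 0.01534 = 0.002138 mol; V(HCl) at equivalence = 0.002138/0.3373 = 0.006340 L.
At equivalence the base is fully converted to CH3NH3+; total volume = 0.02168 L, so [CH3NH3+] = 0.002138/0.02168 = 0.09864 M.
Ka(CH3NH3+) = Kw/Kb = 1.0e-14 / 4.4 x 10^-4 = 2.27e-11.
[H^+] = sqrt(Ka x [CH3NH3+]) = sqrt(2.27e-11 x 0.09864) = 1.50e-6 M.
pH = -log(1.50e-6) = 5.82.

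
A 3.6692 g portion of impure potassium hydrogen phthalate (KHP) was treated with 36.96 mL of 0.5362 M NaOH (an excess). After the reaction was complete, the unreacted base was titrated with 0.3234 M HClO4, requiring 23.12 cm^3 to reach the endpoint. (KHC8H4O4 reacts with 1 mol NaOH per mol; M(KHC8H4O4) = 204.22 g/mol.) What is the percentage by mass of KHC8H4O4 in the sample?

Total n(NaOH) added = 0.5362 x 0.03696 = 0.01982 mol.
n(HClO4) used = 0.3234 x 0.02312 = 0.007477 mol, which equals the excess n(NaOH).
So n(NaOH) consumed by the sample = 0.01982 - 0.007477 = 0.01234 mol.
n(KHC8H4O4) = 0.01234 / 1 = 0.01234 mol.
mass KHC8H4O4 = 0.01234 x 204.22 = 2.520 g, so %KHC8H4O4 = 2.520/3.6692 x 100 = 68.7%.

68.7%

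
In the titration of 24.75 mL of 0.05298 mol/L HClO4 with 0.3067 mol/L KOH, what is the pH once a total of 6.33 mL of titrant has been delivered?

12.31

n(acid) = 0.05298 x 0.02475 = 0.001311 mol; n(KOH) added = 0.3067 x 0.006330 = 0.001941 mol.
Base is in excess by 0.001941 - 0.001311 = 0.0006302 mol in a total volume of 0.03108 L.
[OH^-] = 0.0006302/0.03108 = 0.02028 M, so pOH = 1.69 and pH = 14.00 - 1.69 = 12.31.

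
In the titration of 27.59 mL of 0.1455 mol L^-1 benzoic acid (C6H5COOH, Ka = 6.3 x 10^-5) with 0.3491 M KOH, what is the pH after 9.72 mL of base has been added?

4.94

Initial n(C6H5COOH) = 0.1455 x 0.02759 = 0.004014 mol.
n(KOH) added = 0.3491 x 0.009720 = 0.003393 mol, converting that many moles of C6H5COOH to C6H5COO-.
Remaining n(C6H5COOH) = 0.0006211 mol; n(C6H5COO-) = 0.003393 mol.
By Henderson-Hasselbalch, pH = pKa + log([A^-]/[HA]) = 4.20 + log(0.003393/0.0006211) = 4.20 + (+0.74) = 4.94.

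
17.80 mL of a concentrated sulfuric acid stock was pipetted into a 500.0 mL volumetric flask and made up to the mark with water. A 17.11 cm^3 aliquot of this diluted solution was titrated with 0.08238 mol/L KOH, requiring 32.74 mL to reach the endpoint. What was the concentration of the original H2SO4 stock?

2.21 M

n(KOH) = 0.08238 x 0.03274 = 0.002697 mol.
n(H2SO4) in the aliquot = 0.002697 x 1/2 = 0.001349 mol.
[diluted H2SO4] = 0.001349 / 0.01711 = 0.07882 M.
Dilution factor = 500.0/17.80 = 28.09, so [stock] = 0.07882 x 28.09 = 2.21 M.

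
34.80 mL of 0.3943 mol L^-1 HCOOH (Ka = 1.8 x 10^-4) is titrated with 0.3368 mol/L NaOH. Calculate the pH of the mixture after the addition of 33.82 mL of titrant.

4.43

Initial n(HCOOH) = 0.3943 x 0.03480 = 0.01372 mol.
n(NaOH) added = 0.3368 x 0.03382 = 0.01139 mol, converting that many moles of HCOOH to HCOO-.
Remaining n(HCOOH) = 0.002331 mol; n(HCOO-) = 0.01139 mol.
By Henderson-Hasselbalch, pH = pKa + log([A^-]/[HA]) = 3.74 + log(0.01139/0.002331) = 3.74 + (+0.69) = 4.43.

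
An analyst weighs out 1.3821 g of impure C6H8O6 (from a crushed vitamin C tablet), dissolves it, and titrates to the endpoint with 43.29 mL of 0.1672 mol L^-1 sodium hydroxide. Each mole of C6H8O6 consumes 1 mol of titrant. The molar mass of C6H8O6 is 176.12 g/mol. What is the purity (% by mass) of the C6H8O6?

n(NaOH) = 0.1672 x 0.04329 = 0.007238 mol.
n(C6H8O6) = 0.007238 / 1 = 0.007238 mol.
mass of C6H8O6 = 0.007238 x 176.12 = 1.275 g.
% purity = 1.275 / 1.3821 x 100 = 92.2%.

92.2%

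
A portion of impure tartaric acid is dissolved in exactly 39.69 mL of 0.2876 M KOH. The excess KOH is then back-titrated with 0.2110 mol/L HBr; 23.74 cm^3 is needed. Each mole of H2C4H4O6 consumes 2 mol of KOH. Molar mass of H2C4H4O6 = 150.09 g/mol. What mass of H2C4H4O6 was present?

Total n(KOH) added = 0.2876 x 0.03969 = 0.01141 mol.
n(HBr) used = 0.2110 x 0.02374 = 0.005009 mol, which equals the excess n(KOH).
So n(KOH) consumed by the sample = 0.01141 - 0.005009 = 0.006406 mol.
n(H2C4H4O6) = 0.006406 / 2 = 0.003203 mol.
mass = 0.003203 mol x 150.09 g/mol = 0.481 g.

0.481 g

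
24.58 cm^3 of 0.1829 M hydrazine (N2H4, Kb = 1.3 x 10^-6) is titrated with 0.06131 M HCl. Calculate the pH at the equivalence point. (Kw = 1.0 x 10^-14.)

n(N2H4) = 0.1829 x 0.02458 = 0.004496 mol; V(HCl) at equivalence = 0.004496/0.06131 = 0.07333 L.
At equivalence the base is fully converted to N2H5+; total volume = 0.09791 L, so [N2H5+] = 0.004496/0.09791 = 0.04592 M.
Ka(N2H5+) = Kw/Kb = 1.0e-14 / 1.3 x 10^-6 = 7.69e-9.
[H^+] = sqrt(Ka x [N2H5+]) = sqrt(7.69e-9 x 0.04592) = 1.88e-5 M.
pH = -log(1.88e-5) = 4.73.

4.73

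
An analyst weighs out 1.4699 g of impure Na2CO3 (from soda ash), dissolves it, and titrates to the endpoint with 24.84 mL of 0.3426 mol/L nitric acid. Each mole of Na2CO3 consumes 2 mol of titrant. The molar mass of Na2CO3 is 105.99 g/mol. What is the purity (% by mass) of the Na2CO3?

30.7%

n(HNO3) = 0.3426 x 0.02484 = 0.008510 mol.
n(Na2CO3) = 0.008510 / 2 = 0.004255 mol.
mass of Na2CO3 = 0.004255 x 105.99 = 0.4510 g.
% purity = 0.4510 / 1.4699 x 100 = 30.7%.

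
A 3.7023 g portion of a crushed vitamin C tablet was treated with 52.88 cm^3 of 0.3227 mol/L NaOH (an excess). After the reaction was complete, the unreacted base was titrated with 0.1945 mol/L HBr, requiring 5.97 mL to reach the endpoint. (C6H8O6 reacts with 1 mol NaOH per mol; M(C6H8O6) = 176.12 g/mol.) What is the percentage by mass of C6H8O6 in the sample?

Total n(NaOH) added = 0.3227 x 0.05288 = 0.01706 mol.
n(HBr) used = 0.1945 x 0.005970 = 0.001161 mol, which equals the excess n(NaOH).
So n(NaOH) consumed by the sample = 0.01706 - 0.001161 = 0.01590 mol.
n(C6H8O6) = 0.01590 / 1 = 0.01590 mol.
mass C6H8O6 = 0.01590 x 176.12 = 2.801 g, so %C6H8O6 = 2.801/3.7023 x 100 = 75.7%.

75.7%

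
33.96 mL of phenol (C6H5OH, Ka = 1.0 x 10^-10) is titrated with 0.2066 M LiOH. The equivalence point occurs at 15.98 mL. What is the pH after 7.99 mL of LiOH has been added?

7.99 mL is exactly half the equivalence volume (15.98/2), i.e. the half-equivalence point.
There, n(HA) = n(A^-), so pH = pKa = -log(1.0 x 10^-10) = 10.00.

10.00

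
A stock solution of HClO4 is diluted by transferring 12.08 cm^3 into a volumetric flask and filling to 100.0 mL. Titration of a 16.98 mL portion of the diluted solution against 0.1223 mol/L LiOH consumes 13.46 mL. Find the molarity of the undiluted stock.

0.803 M

n(LiOH) = 0.1223 x 0.01346 = 0.001646 mol.
n(HClO4) in the aliquot = 0.001646 mol.
[diluted HClO4] = 0.001646 / 0.01698 = 0.09695 M.
Dilution factor = 100.0/12.08 = 8.278, so [stock] = 0.09695 x 8.278 = 0.803 M.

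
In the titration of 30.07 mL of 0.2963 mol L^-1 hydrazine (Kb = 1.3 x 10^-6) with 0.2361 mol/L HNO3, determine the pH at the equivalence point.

n(N2H4) = 0.2963 x 0.03007 = 0.008910 mol; V(HNO3) at equivalence = 0.008910/0.2361 = 0.03774 L.
At equivalence the base is fully converted to N2H5+; total volume = 0.06781 L, so [N2H5+] = 0.008910/0.06781 = 0.1314 M.
Ka(N2H5+) = Kw/Kb = 1.0e-14 / 1.3 x 10^-6 = 7.69e-9.
[H^+] = sqrt(Ka x [N2H5+]) = sqrt(7.69e-9 x 0.1314) = 3.18e-5 M.
pH = -log(3.18e-5) = 4.50.

4.50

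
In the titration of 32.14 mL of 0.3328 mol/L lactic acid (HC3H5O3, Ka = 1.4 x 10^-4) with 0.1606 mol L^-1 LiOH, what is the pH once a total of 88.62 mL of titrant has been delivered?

n(acid) = 0.3328 x 0.03214 = 0.01070 mol; n(LiOH) added = 0.1606 x 0.08862 = 0.01423 mol.
Base is in excess by 0.01423 - 0.01070 = 0.003536 mol in a total volume of 0.1208 L.
[OH^-] = 0.003536/0.1208 = 0.02928 M, so pOH = 1.53 and pH = 14.00 - 1.53 = 12.47.

12.47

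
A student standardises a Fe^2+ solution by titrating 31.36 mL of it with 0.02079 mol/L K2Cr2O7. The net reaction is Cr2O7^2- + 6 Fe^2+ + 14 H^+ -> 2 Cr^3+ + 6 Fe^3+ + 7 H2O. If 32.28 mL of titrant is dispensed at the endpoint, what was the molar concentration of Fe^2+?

0.128 M

n(K2Cr2O7) = 0.02079 x 0.03228 = 0.0006711 mol.
From the balanced equation, 1 mol K2Cr2O7 reacts with 6 mol Fe^2+, so n(Fe^2+) = 0.0006711 x 6/1 = 0.004027 mol.
[Fe^2+] = 0.004027 / 0.03136 L = 0.128 M.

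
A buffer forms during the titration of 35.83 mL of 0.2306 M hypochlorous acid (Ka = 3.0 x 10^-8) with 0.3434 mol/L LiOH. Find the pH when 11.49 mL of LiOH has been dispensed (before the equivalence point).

7.48

Initial n(HClO) = 0.2306 x 0.03583 = 0.008262 mol.
n(LiOH) added = 0.3434 x 0.01149 = 0.003946 mol, converting that many moles of HClO to ClO-.
Remaining n(HClO) = 0.004317 mol; n(ClO-) = 0.003946 mol.
By Henderson-Hasselbalch, pH = pKa + log([A^-]/[HA]) = 7.52 + log(0.003946/0.004317) = 7.52 + (-0.04) = 7.48.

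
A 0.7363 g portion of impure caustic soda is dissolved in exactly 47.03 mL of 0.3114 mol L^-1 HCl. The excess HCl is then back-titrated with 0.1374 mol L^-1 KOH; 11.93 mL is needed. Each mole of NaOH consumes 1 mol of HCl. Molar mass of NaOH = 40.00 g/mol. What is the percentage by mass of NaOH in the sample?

Total n(HCl) added = 0.3114 x 0.04703 = 0.01465 mol.
n(KOH) used = 0.1374 x 0.01193 = 0.001639 mol, which equals the excess n(HCl).
So n(HCl) consumed by the sample = 0.01465 - 0.001639 = 0.01301 mol.
n(NaOH) = 0.01301 / 1 = 0.01301 mol.
mass NaOH = 0.01301 x 40.00 = 0.5202 g, so %NaOH = 0.5202/0.7363 x 100 = 70.7%.

70.7%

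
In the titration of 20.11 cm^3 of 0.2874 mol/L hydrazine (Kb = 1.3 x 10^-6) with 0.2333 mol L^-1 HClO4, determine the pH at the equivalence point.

4.50

n(N2H4) = 0.2874 x 0.02011 = 0.005780 mol; V(HClO4) at equivalence = 0.005780/0.2333 = 0.02477 L.
At equivalence the base is fully converted to N2H5+; total volume = 0.04488 L, so [N2H5+] = 0.005780/0.04488 = 0.1288 M.
Ka(N2H5+) = Kw/Kb = 1.0e-14 / 1.3 x 10^-6 = 7.69e-9.
[H^+] = sqrt(Ka x [N2H5+]) = sqrt(7.69e-9 x 0.1288) = 3.15e-5 M.
pH = -log(3.15e-5) = 4.50.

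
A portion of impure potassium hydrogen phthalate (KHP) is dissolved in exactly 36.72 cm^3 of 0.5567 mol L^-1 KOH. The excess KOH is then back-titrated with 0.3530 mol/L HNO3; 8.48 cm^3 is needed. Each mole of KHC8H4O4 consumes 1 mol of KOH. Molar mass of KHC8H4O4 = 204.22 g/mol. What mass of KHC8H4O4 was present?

Total n(KOH) added = 0.5567 x 0.03672 = 0.02044 mol.
n(HNO3) used = 0.3530 x 0.008480 = 0.002993 mol, which equals the excess n(KOH).
So n(KOH) consumed by the sample = 0.02044 - 0.002993 = 0.01745 mol.
n(KHC8H4O4) = 0.01745 / 1 = 0.01745 mol.
mass = 0.01745 mol x 204.22 g/mol = 3.56 g.

3.56 g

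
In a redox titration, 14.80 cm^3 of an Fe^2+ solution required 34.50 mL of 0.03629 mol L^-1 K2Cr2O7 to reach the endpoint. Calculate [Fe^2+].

0.508 M

n(K2Cr2O7) = 0.03629 x 0.03450 = 0.001252 mol.
From the balanced equation, 1 mol K2Cr2O7 reacts with 6 mol Fe^2+, so n(Fe^2+) = 0.001252 x 6/1 = 0.007512 mol.
[Fe^2+] = 0.007512 / 0.01480 L = 0.508 M.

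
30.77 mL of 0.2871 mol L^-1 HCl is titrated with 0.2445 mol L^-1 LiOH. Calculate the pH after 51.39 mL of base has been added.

12.66

n(acid) = 0.2871 x 0.03077 = 0.008834 mol; n(LiOH) added = 0.2445 x 0.05139 = 0.01256 mol.
Base is in excess by 0.01256 - 0.008834 = 0.003731 mol in a total volume of 0.08216 L.
[OH^-] = 0.003731/0.08216 = 0.04541 M, so pOH = 1.34 and pH = 14.00 - 1.34 = 12.66.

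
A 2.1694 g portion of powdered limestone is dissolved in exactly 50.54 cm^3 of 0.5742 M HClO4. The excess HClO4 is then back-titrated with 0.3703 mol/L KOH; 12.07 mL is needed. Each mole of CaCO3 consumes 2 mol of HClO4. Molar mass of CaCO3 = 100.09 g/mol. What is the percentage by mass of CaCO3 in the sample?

56.6%

Total n(HClO4) added = 0.5742 x 0.05054 = 0.02902 mol.
n(KOH) used = 0.3703 x 0.01207 = 0.004470 mol, which equals the excess n(HClO4).
So n(HClO4) consumed by the sample = 0.02902 - 0.004470 = 0.02455 mol.
n(CaCO3) = 0.02455 / 2 = 0.01228 mol.
mass CaCO3 = 0.01228 x 100.09 = 1.229 g, so %CaCO3 = 1.229/2.1694 x 100 = 56.6%.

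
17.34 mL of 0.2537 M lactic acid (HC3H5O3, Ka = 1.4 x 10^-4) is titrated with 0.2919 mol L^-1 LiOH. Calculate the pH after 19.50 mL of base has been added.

n(acid) = 0.2537 x 0.01734 = 0.004399 mol; n(LiOH) added = 0.2919 x 0.01950 = 0.005692 mol.
Base is in excess by 0.005692 - 0.004399 = 0.001293 mol in a total volume of 0.03684 L.
[OH^-] = 0.001293/0.03684 = 0.03509 M, so pOH = 1.45 and pH = 14.00 - 1.45 = 12.55.

12.55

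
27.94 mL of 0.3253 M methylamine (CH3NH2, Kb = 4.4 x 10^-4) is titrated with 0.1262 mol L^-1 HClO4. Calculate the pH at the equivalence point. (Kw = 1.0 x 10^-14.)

5.84

n(CH3NH2) = 0.3253 x 0.02794 = 0.009089 mol; V(HClO4) at equivalence = 0.009089/0.1262 = 0.07202 L.
At equivalence the base is fully converted to CH3NH3+; total volume = 0.09996 L, so [CH3NH3+] = 0.009089/0.09996 = 0.09093 M.
Ka(CH3NH3+) = Kw/Kb = 1.0e-14 / 4.4 x 10^-4 = 2.27e-11.
[H^+] = sqrt(Ka x [CH3NH3+]) = sqrt(2.27e-11 x 0.09093) = 1.44e-6 M.
pH = -log(1.44e-6) = 5.84.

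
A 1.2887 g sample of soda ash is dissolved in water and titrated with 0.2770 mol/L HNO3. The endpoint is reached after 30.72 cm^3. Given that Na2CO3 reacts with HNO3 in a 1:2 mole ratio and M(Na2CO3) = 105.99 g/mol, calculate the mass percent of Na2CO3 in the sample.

35.0%

n(HNO3) = 0.2770 x 0.03072 = 0.008509 mol.
n(Na2CO3) = 0.008509 / 2 = 0.004255 mol.
mass of Na2CO3 = 0.004255 x 105.99 = 0.4510 g.
% purity = 0.4510 / 1.2887 x 100 = 35.0%.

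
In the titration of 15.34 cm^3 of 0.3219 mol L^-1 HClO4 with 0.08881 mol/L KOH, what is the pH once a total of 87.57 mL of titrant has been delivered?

12.44

n(acid) = 0.3219 x 0.01534 = 0.004938 mol; n(KOH) added = 0.08881 x 0.08757 = 0.007777 mol.
Base is in excess by 0.007777 - 0.004938 = 0.002839 mol in a total volume of 0.1029 L.
[OH^-] = 0.002839/0.1029 = 0.02759 M, so pOH = 1.56 and pH = 14.00 - 1.56 = 12.44.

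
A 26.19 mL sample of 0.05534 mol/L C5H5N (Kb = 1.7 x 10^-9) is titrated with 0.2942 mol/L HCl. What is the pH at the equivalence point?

3.28

n(C5H5N) = 0.05534 x 0.02619 = 0.001449 mol; V(HCl) at equivalence = 0.001449/0.2942 = 0.004926 L.
At equivalence the base is fully converted to C5H5NH+; total volume = 0.03112 L, so [C5H5NH+] = 0.001449/0.03112 = 0.04658 M.
Ka(C5H5NH+) = Kw/Kb = 1.0e-14 / 1.7 x 10^-9 = 5.88e-6.
[H^+] = sqrt(Ka x [C5H5NH+]) = sqrt(5.88e-6 x 0.04658) = 0.000523 M.
pH = -log(0.000523) = 3.28.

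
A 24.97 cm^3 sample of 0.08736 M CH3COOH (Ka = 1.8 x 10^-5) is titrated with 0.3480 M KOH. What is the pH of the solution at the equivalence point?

8.79

n(CH3COOH) = 0.08736 x 0.02497 = 0.002181 mol; V(KOH) at equivalence = 0.002181/0.3480 = 0.006268 L.
At equivalence all the acid is converted to CH3COO-; total volume = 0.02497 + 0.006268 = 0.03124 L, so [CH3COO-] = 0.002181/0.03124 = 0.06983 M.
Kb = Kw/Ka = 1.0e-14 / 1.8 x 10^-5 = 5.56e-10.
[OH^-] = sqrt(Kb x [CH3COO-]) = sqrt(5.56e-10 x 0.06983) = 6.23e-6 M.
pOH = 5.21, so pH = 14.00 - 5.21 = 8.79.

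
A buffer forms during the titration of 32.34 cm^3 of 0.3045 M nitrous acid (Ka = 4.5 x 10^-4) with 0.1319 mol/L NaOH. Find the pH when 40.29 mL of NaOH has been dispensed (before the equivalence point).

3.42

Initial n(HNO2) = 0.3045 x 0.03234 = 0.009848 mol.
n(NaOH) added = 0.1319 x 0.04029 = 0.005314 mol, converting that many moles of HNO2 to NO2-.
Remaining n(HNO2) = 0.004533 mol; n(NO2-) = 0.005314 mol.
By Henderson-Hasselbalch, pH = pKa + log([A^-]/[HA]) = 3.35 + log(0.005314/0.004533) = 3.35 + (+0.07) = 3.42.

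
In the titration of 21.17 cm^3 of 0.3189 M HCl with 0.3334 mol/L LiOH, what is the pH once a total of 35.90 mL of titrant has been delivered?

12.96

n(acid) = 0.3189 x 0.02117 = 0.006751 mol; n(LiOH) added = 0.3334 x 0.03590 = 0.01197 mol.
Base is in excess by 0.01197 - 0.006751 = 0.005218 mol in a total volume of 0.05707 L.
[OH^-] = 0.005218/0.05707 = 0.09143 M, so pOH = 1.04 and pH = 14.00 - 1.04 = 12.96.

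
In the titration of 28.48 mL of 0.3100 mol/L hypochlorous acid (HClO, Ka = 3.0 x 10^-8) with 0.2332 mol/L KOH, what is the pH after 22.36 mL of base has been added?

7.68

Initial n(HClO) = 0.3100 x 0.02848 = 0.008829 mol.
n(KOH) added = 0.2332 x 0.02236 = 0.005214 mol, converting that many moles of HClO to ClO-.
Remaining n(HClO) = 0.003614 mol; n(ClO-) = 0.005214 mol.
By Henderson-Hasselbalch, pH = pKa + log([A^-]/[HA]) = 7.52 + log(0.005214/0.003614) = 7.52 + (+0.16) = 7.68.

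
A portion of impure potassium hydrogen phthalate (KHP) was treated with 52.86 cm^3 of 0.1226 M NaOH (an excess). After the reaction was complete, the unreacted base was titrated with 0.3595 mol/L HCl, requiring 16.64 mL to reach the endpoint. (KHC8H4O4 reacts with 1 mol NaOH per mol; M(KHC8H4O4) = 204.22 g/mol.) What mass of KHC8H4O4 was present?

0.102 g

Total n(NaOH) added = 0.1226 x 0.05286 = 0.006481 mol.
n(HCl) used = 0.3595 x 0.01664 = 0.005982 mol, which equals the excess n(NaOH).
So n(NaOH) consumed by the sample = 0.006481 - 0.005982 = 0.0004986 mol.
n(KHC8H4O4) = 0.0004986 / 1 = 0.0004986 mol.
mass = 0.0004986 mol x 204.22 g/mol = 0.102 g.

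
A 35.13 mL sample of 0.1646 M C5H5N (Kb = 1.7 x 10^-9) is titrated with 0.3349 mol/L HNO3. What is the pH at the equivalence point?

n(C5H5N) = 0.1646 x 0.03513 = 0.005782 mol; V(HNO3) at equivalence = 0.005782/0.3349 = 0.01727 L.
At equivalence the base is fully converted to C5H5NH+; total volume = 0.05240 L, so [C5H5NH+] = 0.005782/0.05240 = 0.1104 M.
Ka(C5H5NH+) = Kw/Kb = 1.0e-14 / 1.7 x 10^-9 = 5.88e-6.
[H^+] = sqrt(Ka x [C5H5NH+]) = sqrt(5.88e-6 x 0.1104) = 0.000806 M.
pH = -log(0.000806) = 3.09.

3.09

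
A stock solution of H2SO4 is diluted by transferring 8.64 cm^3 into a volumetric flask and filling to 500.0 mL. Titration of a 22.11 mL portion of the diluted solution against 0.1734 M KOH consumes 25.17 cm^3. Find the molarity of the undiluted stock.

5.71 M

n(KOH) = 0.1734 x 0.02517 = 0.004364 mol.
n(H2SO4) in the aliquot = 0.004364 x 1/2 = 0.002182 mol.
[diluted H2SO4] = 0.002182 / 0.02211 = 0.09870 M.
Dilution factor = 500.0/8.640 = 57.87, so [stock] = 0.09870 x 57.87 = 5.71 M.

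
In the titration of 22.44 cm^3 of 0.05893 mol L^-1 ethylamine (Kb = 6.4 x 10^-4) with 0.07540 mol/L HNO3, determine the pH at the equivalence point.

n(C2H5NH2) = 0.05893 x 0.02244 = 0.001322 mol; V(HNO3) at equivalence = 0.001322/0.07540 = 0.01754 L.
At equivalence the base is fully converted to C2H5NH3+; total volume = 0.03998 L, so [C2H5NH3+] = 0.001322/0.03998 = 0.03308 M.
Ka(C2H5NH3+) = Kw/Kb = 1.0e-14 / 6.4 x 10^-4 = 1.56e-11.
[H^+] = sqrt(Ka x [C2H5NH3+]) = sqrt(1.56e-11 x 0.03308) = 7.19e-7 M.
pH = -log(7.19e-7) = 6.14.

6.14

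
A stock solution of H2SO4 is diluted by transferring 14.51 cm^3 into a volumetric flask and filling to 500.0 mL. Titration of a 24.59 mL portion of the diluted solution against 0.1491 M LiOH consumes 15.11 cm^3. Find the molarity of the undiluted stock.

n(LiOH) = 0.1491 x 0.01511 = 0.002253 mol.
n(H2SO4) in the aliquot = 0.002253 x 1/2 = 0.001126 mol.
[diluted H2SO4] = 0.001126 / 0.02459 = 0.04581 M.
Dilution factor = 500.0/14.51 = 34.46, so [stock] = 0.04581 x 34.46 = 1.58 M.

1.58 M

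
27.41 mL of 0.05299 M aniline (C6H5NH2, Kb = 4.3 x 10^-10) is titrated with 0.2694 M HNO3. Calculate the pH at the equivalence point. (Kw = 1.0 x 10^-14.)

2.99

n(C6H5NH2) = 0.05299 x 0.02741 = 0.001452 mol; V(HNO3) at equivalence = 0.001452/0.2694 = 0.005391 L.
At equivalence the base is fully converted to C6H5NH3+; total volume = 0.03280 L, so [C6H5NH3+] = 0.001452/0.03280 = 0.04428 M.
Ka(C6H5NH3+) = Kw/Kb = 1.0e-14 / 4.3 x 10^-10 = 2.33e-5.
[H^+] = sqrt(Ka x [C6H5NH3+]) = sqrt(2.33e-5 x 0.04428) = 0.00101 M.
pH = -log(0.00101) = 2.99.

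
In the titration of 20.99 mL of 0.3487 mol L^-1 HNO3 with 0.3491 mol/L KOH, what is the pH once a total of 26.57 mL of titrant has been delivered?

n(acid) = 0.3487 x 0.02099 = 0.007319 mol; n(KOH) added = 0.3491 x 0.02657 = 0.009276 mol.
Base is in excess by 0.009276 - 0.007319 = 0.001956 mol in a total volume of 0.04756 L.
[OH^-] = 0.001956/0.04756 = 0.04113 M, so pOH = 1.39 and pH = 14.00 - 1.39 = 12.61.

12.61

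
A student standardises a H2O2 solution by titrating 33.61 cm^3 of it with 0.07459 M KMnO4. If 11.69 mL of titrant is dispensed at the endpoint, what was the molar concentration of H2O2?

n(KMnO4) = 0.07459 x 0.01169 = 0.0008720 mol.
From the balanced equation, 2 mol KMnO4 reacts with 5 mol H2O2, so n(H2O2) = 0.0008720 x 5/2 = 0.002180 mol.
[H2O2] = 0.002180 / 0.03361 L = 0.0649 M.

0.0649 M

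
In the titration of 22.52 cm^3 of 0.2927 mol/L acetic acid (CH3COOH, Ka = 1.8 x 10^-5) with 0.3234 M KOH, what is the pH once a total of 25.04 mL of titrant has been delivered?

n(acid) = 0.2927 x 0.02252 = 0.006592 mol; n(KOH) added = 0.3234 x 0.02504 = 0.008098 mol.
Base is in excess by 0.008098 - 0.006592 = 0.001506 mol in a total volume of 0.04756 L.
[OH^-] = 0.001506/0.04756 = 0.03167 M, so pOH = 1.50 and pH = 14.00 - 1.50 = 12.50.

12.50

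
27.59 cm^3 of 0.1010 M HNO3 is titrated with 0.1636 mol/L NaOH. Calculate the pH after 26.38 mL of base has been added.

n(acid) = 0.1010 x 0.02759 = 0.002787 mol; n(NaOH) added = 0.1636 x 0.02638 = 0.004316 mol.
Base is in excess by 0.004316 - 0.002787 = 0.001529 mol in a total volume of 0.05397 L.
[OH^-] = 0.001529/0.05397 = 0.02833 M, so pOH = 1.55 and pH = 14.00 - 1.55 = 12.45.

12.45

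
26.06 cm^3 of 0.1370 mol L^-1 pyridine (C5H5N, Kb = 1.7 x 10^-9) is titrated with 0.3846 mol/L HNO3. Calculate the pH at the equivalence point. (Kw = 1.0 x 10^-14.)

3.11

n(C5H5N) = 0.1370 x 0.02606 = 0.003570 mol; V(HNO3) at equivalence = 0.003570/0.3846 = 0.009283 L.
At equivalence the base is fully converted to C5H5NH+; total volume = 0.03534 L, so [C5H5NH+] = 0.003570/0.03534 = 0.1010 M.
Ka(C5H5NH+) = Kw/Kb = 1.0e-14 / 1.7 x 10^-9 = 5.88e-6.
[H^+] = sqrt(Ka x [C5H5NH+]) = sqrt(5.88e-6 x 0.1010) = 0.000771 M.
pH = -log(0.000771) = 3.11.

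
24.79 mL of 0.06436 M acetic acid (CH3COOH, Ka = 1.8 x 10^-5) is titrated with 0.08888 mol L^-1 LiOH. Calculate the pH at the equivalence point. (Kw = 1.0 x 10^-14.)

8.66

n(CH3COOH) = 0.06436 x 0.02479 = 0.001595 mol; V(LiOH) at equivalence = 0.001595/0.08888 = 0.01795 L.
At equivalence all the acid is converted to CH3COO-; total volume = 0.02479 + 0.01795 = 0.04274 L, so [CH3COO-] = 0.001595/0.04274 = 0.03733 M.
Kb = Kw/Ka = 1.0e-14 / 1.8 x 10^-5 = 5.56e-10.
[OH^-] = sqrt(Kb x [CH3COO-]) = sqrt(5.56e-10 x 0.03733) = 4.55e-6 M.
pOH = 5.34, so pH = 14.00 - 5.34 = 8.66.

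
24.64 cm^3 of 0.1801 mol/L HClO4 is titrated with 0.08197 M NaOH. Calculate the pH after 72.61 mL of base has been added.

n(acid) = 0.1801 x 0.02464 = 0.004438 mol; n(NaOH) added = 0.08197 x 0.07261 = 0.005952 mol.
Base is in excess by 0.005952 - 0.004438 = 0.001514 mol in a total volume of 0.09725 L.
[OH^-] = 0.001514/0.09725 = 0.01557 M, so pOH = 1.81 and pH = 14.00 - 1.81 = 12.19.

12.19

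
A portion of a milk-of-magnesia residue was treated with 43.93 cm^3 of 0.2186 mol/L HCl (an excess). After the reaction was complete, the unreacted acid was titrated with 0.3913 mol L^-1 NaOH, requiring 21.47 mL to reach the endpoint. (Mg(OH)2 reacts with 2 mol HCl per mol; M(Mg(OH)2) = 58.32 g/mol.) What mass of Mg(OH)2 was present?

Total n(HCl) added = 0.2186 x 0.04393 = 0.009603 mol.
n(NaOH) used = 0.3913 x 0.02147 = 0.008401 mol, which equals the excess n(HCl).
So n(HCl) consumed by the sample = 0.009603 - 0.008401 = 0.001202 mol.
n(Mg(OH)2) = 0.001202 / 2 = 0.0006009 mol.
mass = 0.0006009 mol x 58.32 g/mol = 0.0350 g.

0.0350 g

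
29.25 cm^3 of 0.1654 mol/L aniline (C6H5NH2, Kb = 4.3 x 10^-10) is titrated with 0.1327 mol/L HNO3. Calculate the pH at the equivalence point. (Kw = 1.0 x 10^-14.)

2.88

n(C6H5NH2) = 0.1654 x 0.02925 = 0.004838 mol; V(HNO3) at equivalence = 0.004838/0.1327 = 0.03646 L.
At equivalence the base is fully converted to C6H5NH3+; total volume = 0.06571 L, so [C6H5NH3+] = 0.004838/0.06571 = 0.07363 M.
Ka(C6H5NH3+) = Kw/Kb = 1.0e-14 / 4.3 x 10^-10 = 2.33e-5.
[H^+] = sqrt(Ka x [C6H5NH3+]) = sqrt(2.33e-5 x 0.07363) = 0.00131 M.
pH = -log(0.00131) = 2.88.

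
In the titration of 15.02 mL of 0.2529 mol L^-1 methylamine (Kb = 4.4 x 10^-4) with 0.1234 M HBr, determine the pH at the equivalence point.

5.86

n(CH3NH2) = 0.2529 x 0.01502 = 0.003799 mol; V(HBr) at equivalence = 0.003799/0.1234 = 0.03078 L.
At equivalence the base is fully converted to CH3NH3+; total volume = 0.04580 L, so [CH3NH3+] = 0.003799/0.04580 = 0.08293 M.
Ka(CH3NH3+) = Kw/Kb = 1.0e-14 / 4.4 x 10^-4 = 2.27e-11.
[H^+] = sqrt(Ka x [CH3NH3+]) = sqrt(2.27e-11 x 0.08293) = 1.37e-6 M.
pH = -log(1.37e-6) = 5.86.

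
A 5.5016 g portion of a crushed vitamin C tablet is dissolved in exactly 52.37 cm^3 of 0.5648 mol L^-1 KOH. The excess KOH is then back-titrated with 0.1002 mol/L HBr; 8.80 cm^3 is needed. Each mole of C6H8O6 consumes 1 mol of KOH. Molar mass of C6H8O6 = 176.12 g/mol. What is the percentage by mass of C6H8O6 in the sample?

Total n(KOH) added = 0.5648 x 0.05237 = 0.02958 mol.
n(HBr) used = 0.1002 x 0.008800 = 0.0008818 mol, which equals the excess n(KOH).
So n(KOH) consumed by the sample = 0.02958 - 0.0008818 = 0.02870 mol.
n(C6H8O6) = 0.02870 / 1 = 0.02870 mol.
mass C6H8O6 = 0.02870 x 176.12 = 5.054 g, so %C6H8O6 = 5.054/5.5016 x 100 = 91.9%.

91.9%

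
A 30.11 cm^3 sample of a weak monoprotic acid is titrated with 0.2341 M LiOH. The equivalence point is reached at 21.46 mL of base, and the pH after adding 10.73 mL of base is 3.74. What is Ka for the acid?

1.8 x 10^-4

10.73 mL is half of the equivalence volume, so this is the half-equivalence point where [HA] = [A^-].
At half-equivalence pH = pKa, so pKa = 3.74.
Ka = 10^(-3.74) = 1.8 x 10^-4.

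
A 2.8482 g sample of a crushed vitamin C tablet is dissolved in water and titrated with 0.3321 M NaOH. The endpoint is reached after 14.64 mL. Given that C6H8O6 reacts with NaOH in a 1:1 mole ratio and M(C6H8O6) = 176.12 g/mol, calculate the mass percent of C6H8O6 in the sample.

30.1%

n(NaOH) = 0.3321 x 0.01464 = 0.004862 mol.
n(C6H8O6) = 0.004862 / 1 = 0.004862 mol.
mass of C6H8O6 = 0.004862 x 176.12 = 0.8563 g.
% purity = 0.8563 / 2.8482 x 100 = 30.1%.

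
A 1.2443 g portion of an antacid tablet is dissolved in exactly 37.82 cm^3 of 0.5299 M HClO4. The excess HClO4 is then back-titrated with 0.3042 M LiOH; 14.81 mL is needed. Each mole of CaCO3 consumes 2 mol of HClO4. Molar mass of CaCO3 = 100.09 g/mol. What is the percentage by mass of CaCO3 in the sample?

62.5%

Total n(HClO4) added = 0.5299 x 0.03782 = 0.02004 mol.
n(LiOH) used = 0.3042 x 0.01481 = 0.004505 mol, which equals the excess n(HClO4).
So n(HClO4) consumed by the sample = 0.02004 - 0.004505 = 0.01554 mol.
n(CaCO3) = 0.01554 / 2 = 0.007768 mol.
mass CaCO3 = 0.007768 x 100.09 = 0.7775 g, so %CaCO3 = 0.7775/1.2443 x 100 = 62.5%.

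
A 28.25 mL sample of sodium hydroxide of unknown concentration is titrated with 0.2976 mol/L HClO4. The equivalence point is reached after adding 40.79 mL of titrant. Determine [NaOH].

n(HClO4) delivered = 0.2976 x 0.04079 = 0.01214 mol.
For a 1:1 reaction, n(NaOH) = 0.01214 mol.
[NaOH] = 0.01214 mol / 0.02825 L = 0.430 M.

0.430 M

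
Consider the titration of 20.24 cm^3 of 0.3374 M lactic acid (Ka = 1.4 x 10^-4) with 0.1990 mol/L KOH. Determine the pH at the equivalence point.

8.48

n(HC3H5O3) = 0.3374 x 0.02024 = 0.006829 mol; V(KOH) at equivalence = 0.006829/0.1990 = 0.03432 L.
At equivalence all the acid is converted to C3H5O3-; total volume = 0.02024 + 0.03432 = 0.05456 L, so [C3H5O3-] = 0.006829/0.05456 = 0.1252 M.
Kb = Kw/Ka = 1.0e-14 / 1.4 x 10^-4 = 7.14e-11.
[OH^-] = sqrt(Kb x [C3H5O3-]) = sqrt(7.14e-11 x 0.1252) = 2.99e-6 M.
pOH = 5.52, so pH = 14.00 - 5.52 = 8.48.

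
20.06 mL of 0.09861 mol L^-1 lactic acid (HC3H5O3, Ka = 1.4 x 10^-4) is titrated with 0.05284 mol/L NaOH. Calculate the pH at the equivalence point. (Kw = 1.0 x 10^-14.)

8.20

n(HC3H5O3) = 0.09861 x 0.02006 = 0.001978 mol; V(NaOH) at equivalence = 0.001978/0.05284 = 0.03744 L.
At equivalence all the acid is converted to C3H5O3-; total volume = 0.02006 + 0.03744 = 0.05750 L, so [C3H5O3-] = 0.001978/0.05750 = 0.03440 M.
Kb = Kw/Ka = 1.0e-14 / 1.4 x 10^-4 = 7.14e-11.
[OH^-] = sqrt(Kb x [C3H5O3-]) = sqrt(7.14e-11 x 0.03440) = 1.57e-6 M.
pOH = 5.80, so pH = 14.00 - 5.80 = 8.20.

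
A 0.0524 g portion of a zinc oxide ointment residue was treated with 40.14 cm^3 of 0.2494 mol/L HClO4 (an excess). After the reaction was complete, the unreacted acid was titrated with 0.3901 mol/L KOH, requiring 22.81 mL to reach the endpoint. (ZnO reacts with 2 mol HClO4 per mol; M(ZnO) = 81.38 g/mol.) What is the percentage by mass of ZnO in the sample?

Total n(HClO4) added = 0.2494 x 0.04014 = 0.01001 mol.
n(KOH) used = 0.3901 x 0.02281 = 0.008898 mol, which equals the excess n(HClO4).
So n(HClO4) consumed by the sample = 0.01001 - 0.008898 = 0.001113 mol.
n(ZnO) = 0.001113 / 2 = 0.0005564 mol.
mass ZnO = 0.0005564 x 81.38 = 0.04528 g, so %ZnO = 0.04528/0.0524 x 100 = 86.4%.

86.4%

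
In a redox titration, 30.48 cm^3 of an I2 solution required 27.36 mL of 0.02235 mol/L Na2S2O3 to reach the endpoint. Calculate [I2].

n(Na2S2O3) = 0.02235 x 0.02736 = 0.0006115 mol.
From the balanced equation, 2 mol Na2S2O3 reacts with 1 mol I2, so n(I2) = 0.0006115 x 1/2 = 0.0003057 mol.
[I2] = 0.0003057 / 0.03048 L = 0.0100 M.

0.0100 M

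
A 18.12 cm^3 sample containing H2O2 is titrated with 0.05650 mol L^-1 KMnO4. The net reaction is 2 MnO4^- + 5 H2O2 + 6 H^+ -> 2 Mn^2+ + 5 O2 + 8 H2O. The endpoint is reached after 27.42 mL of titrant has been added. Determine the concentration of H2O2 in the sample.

0.214 M

n(KMnO4) = 0.05650 x 0.02742 = 0.001549 mol.
From the balanced equation, 2 mol KMnO4 reacts with 5 mol H2O2, so n(H2O2) = 0.001549 x 5/2 = 0.003873 mol.
[H2O2] = 0.003873 / 0.01812 L = 0.214 M.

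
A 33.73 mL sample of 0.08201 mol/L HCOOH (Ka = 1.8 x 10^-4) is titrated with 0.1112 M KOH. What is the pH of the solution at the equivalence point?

n(HCOOH) = 0.08201 x 0.03373 = 0.002766 mol; V(KOH) at equivalence = 0.002766/0.1112 = 0.02488 L.
At equivalence all the acid is converted to HCOO-; total volume = 0.03373 + 0.02488 = 0.05861 L, so [HCOO-] = 0.002766/0.05861 = 0.04720 M.
Kb = Kw/Ka = 1.0e-14 / 1.8 x 10^-4 = 5.56e-11.
[OH^-] = sqrt(Kb x [HCOO-]) = sqrt(5.56e-11 x 0.04720) = 1.62e-6 M.
pOH = 5.79, so pH = 14.00 - 5.79 = 8.21.

8.21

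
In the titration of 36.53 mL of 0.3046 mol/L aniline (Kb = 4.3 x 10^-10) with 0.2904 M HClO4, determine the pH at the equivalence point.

2.73

n(C6H5NH2) = 0.3046 x 0.03653 = 0.01113 mol; V(HClO4) at equivalence = 0.01113/0.2904 = 0.03832 L.
At equivalence the base is fully converted to C6H5NH3+; total volume = 0.07485 L, so [C6H5NH3+] = 0.01113/0.07485 = 0.1487 M.
Ka(C6H5NH3+) = Kw/Kb = 1.0e-14 / 4.3 x 10^-10 = 2.33e-5.
[H^+] = sqrt(Ka x [C6H5NH3+]) = sqrt(2.33e-5 x 0.1487) = 0.00186 M.
pH = -log(0.00186) = 2.73.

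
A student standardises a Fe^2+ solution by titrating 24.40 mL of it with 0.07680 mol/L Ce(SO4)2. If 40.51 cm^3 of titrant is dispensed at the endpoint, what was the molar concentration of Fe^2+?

n(Ce(SO4)2) = 0.07680 x 0.04051 = 0.003111 mol.
From the balanced equation, 1 mol Ce(SO4)2 reacts with 1 mol Fe^2+, so n(Fe^2+) = 0.003111 x 1/1 = 0.003111 mol.
[Fe^2+] = 0.003111 / 0.02440 L = 0.128 M.

0.128 M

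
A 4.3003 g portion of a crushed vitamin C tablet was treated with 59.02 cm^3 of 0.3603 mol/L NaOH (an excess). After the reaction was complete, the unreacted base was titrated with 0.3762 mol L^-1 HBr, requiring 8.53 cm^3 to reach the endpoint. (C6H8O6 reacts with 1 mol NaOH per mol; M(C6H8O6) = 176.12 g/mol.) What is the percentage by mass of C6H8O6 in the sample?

Total n(NaOH) added = 0.3603 x 0.05902 = 0.02126 mol.
n(HBr) used = 0.3762 x 0.008530 = 0.003209 mol, which equals the excess n(NaOH).
So n(NaOH) consumed by the sample = 0.02126 - 0.003209 = 0.01806 mol.
n(C6H8O6) = 0.01806 / 1 = 0.01806 mol.
mass C6H8O6 = 0.01806 x 176.12 = 3.180 g, so %C6H8O6 = 3.180/4.3003 x 100 = 73.9%.

73.9%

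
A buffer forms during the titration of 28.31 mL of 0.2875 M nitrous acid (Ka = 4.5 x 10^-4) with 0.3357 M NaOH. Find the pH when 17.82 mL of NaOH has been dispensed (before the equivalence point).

3.79

Initial n(HNO2) = 0.2875 x 0.02831 = 0.008139 mol.
n(NaOH) added = 0.3357 x 0.01782 = 0.005982 mol, converting that many moles of HNO2 to NO2-.
Remaining n(HNO2) = 0.002157 mol; n(NO2-) = 0.005982 mol.
By Henderson-Hasselbalch, pH = pKa + log([A^-]/[HA]) = 3.35 + log(0.005982/0.002157) = 3.35 + (+0.44) = 3.79.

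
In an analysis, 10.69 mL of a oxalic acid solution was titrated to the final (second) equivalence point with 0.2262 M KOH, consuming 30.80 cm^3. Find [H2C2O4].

0.326 M

n(KOH) = 0.2262 x 0.03080 = 0.006967 mol.
At the final (second) equivalence point, 2 mol OH^- react per mol H2C2O4, so n(H2C2O4) = 0.006967 / 2 = 0.003483 mol.
[H2C2O4] = 0.003483 / 0.01069 L = 0.326 M.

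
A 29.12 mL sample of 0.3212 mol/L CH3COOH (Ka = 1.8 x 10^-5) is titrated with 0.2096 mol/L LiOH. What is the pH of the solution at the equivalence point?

n(CH3COOH) = 0.3212 x 0.02912 = 0.009353 mol; V(LiOH) at equivalence = 0.009353/0.2096 = 0.04462 L.
At equivalence all the acid is converted to CH3COO-; total volume = 0.02912 + 0.04462 = 0.07374 L, so [CH3COO-] = 0.009353/0.07374 = 0.1268 M.
Kb = Kw/Ka = 1.0e-14 / 1.8 x 10^-5 = 5.56e-10.
[OH^-] = sqrt(Kb x [CH3COO-]) = sqrt(5.56e-10 x 0.1268) = 8.39e-6 M.
pOH = 5.08, so pH = 14.00 - 5.08 = 8.92.

8.92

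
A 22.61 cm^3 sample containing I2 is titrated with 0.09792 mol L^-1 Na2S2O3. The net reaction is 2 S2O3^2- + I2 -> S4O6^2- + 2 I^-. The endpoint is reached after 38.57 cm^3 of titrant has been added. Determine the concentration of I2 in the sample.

n(Na2S2O3) = 0.09792 x 0.03857 = 0.003777 mol.
From the balanced equation, 2 mol Na2S2O3 reacts with 1 mol I2, so n(I2) = 0.003777 x 1/2 = 0.001888 mol.
[I2] = 0.001888 / 0.02261 L = 0.0835 M.

0.0835 M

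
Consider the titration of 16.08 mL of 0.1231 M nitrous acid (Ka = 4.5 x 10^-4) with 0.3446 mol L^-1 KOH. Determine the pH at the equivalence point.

8.15

n(HNO2) = 0.1231 x 0.01608 = 0.001979 mol; V(KOH) at equivalence = 0.001979/0.3446 = 0.005744 L.
At equivalence all the acid is converted to NO2-; total volume = 0.01608 + 0.005744 = 0.02182 L, so [NO2-] = 0.001979/0.02182 = 0.09070 M.
Kb = Kw/Ka = 1.0e-14 / 4.5 x 10^-4 = 2.22e-11.
[OH^-] = sqrt(Kb x [NO2-]) = sqrt(2.22e-11 x 0.09070) = 1.42e-6 M.
pOH = 5.85, so pH = 14.00 - 5.85 = 8.15.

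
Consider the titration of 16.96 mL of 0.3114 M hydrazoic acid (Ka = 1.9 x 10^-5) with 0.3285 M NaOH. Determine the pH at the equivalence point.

n(HN3) = 0.3114 x 0.01696 = 0.005281 mol; V(NaOH) at equivalence = 0.005281/0.3285 = 0.01608 L.
At equivalence all the acid is converted to N3-; total volume = 0.01696 + 0.01608 = 0.03304 L, so [N3-] = 0.005281/0.03304 = 0.1599 M.
Kb = Kw/Ka = 1.0e-14 / 1.9 x 10^-5 = 5.26e-10.
[OH^-] = sqrt(Kb x [N3-]) = sqrt(5.26e-10 x 0.1599) = 9.17e-6 M.
pOH = 5.04, so pH = 14.00 - 5.04 = 8.96.

8.96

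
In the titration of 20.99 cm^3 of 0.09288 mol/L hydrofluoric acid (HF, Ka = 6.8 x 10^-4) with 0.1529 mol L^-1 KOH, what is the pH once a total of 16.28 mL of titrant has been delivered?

12.16

n(acid) = 0.09288 x 0.02099 = 0.001950 mol; n(KOH) added = 0.1529 x 0.01628 = 0.002489 mol.
Base is in excess by 0.002489 - 0.001950 = 0.0005397 mol in a total volume of 0.03727 L.
[OH^-] = 0.0005397/0.03727 = 0.01448 M, so pOH = 1.84 and pH = 14.00 - 1.84 = 12.16.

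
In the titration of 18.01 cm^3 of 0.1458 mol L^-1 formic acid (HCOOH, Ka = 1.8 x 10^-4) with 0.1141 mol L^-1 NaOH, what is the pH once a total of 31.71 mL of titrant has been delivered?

12.30

n(acid) = 0.1458 x 0.01801 = 0.002626 mol; n(NaOH) added = 0.1141 x 0.03171 = 0.003618 mol.
Base is in excess by 0.003618 - 0.002626 = 0.0009923 mol in a total volume of 0.04972 L.
[OH^-] = 0.0009923/0.04972 = 0.01996 M, so pOH = 1.70 and pH = 14.00 - 1.70 = 12.30.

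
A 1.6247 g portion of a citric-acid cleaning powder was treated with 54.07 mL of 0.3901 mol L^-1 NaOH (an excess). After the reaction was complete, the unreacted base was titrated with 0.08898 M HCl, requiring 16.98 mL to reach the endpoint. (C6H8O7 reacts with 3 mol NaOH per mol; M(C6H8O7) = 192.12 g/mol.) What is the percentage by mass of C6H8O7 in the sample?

Total n(NaOH) added = 0.3901 x 0.05407 = 0.02109 mol.
n(HCl) used = 0.08898 x 0.01698 = 0.001511 mol, which equals the excess n(NaOH).
So n(NaOH) consumed by the sample = 0.02109 - 0.001511 = 0.01958 mol.
n(C6H8O7) = 0.01958 / 3 = 0.006527 mol.
mass C6H8O7 = 0.006527 x 192.12 = 1.254 g, so %C6H8O7 = 1.254/1.6247 x 100 = 77.2%.

77.2%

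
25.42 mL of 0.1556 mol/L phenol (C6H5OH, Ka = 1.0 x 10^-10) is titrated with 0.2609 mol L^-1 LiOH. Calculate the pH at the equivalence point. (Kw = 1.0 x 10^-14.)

n(C6H5OH) = 0.1556 x 0.02542 = 0.003955 mol; V(LiOH) at equivalence = 0.003955/0.2609 = 0.01516 L.
At equivalence all the acid is converted to C6H5O-; total volume = 0.02542 + 0.01516 = 0.04058 L, so [C6H5O-] = 0.003955/0.04058 = 0.09747 M.
Kb = Kw/Ka = 1.0e-14 / 1.0 x 10^-10 = 0.000100.
[OH^-] = sqrt(Kb x [C6H5O-]) = sqrt(0.000100 x 0.09747) = 0.00312 M.
pOH = 2.51, so pH = 14.00 - 2.51 = 11.49.

11.49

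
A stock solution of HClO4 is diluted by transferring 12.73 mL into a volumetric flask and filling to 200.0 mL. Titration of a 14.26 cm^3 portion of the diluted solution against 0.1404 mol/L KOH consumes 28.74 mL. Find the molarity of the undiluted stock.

4.45 M

n(KOH) = 0.1404 x 0.02874 = 0.004035 mol.
n(HClO4) in the aliquot = 0.004035 mol.
[diluted HClO4] = 0.004035 / 0.01426 = 0.2830 M.
Dilution factor = 200.0/12.73 = 15.71, so [stock] = 0.2830 x 15.71 = 4.45 M.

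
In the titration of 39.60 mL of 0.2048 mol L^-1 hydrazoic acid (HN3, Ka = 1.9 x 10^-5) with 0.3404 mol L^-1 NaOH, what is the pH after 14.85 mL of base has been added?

4.94

Initial n(HN3) = 0.2048 x 0.03960 = 0.008110 mol.
n(NaOH) added = 0.3404 x 0.01485 = 0.005055 mol, converting that many moles of HN3 to N3-.
Remaining n(HN3) = 0.003055 mol; n(N3-) = 0.005055 mol.
By Henderson-Hasselbalch, pH = pKa + log([A^-]/[HA]) = 4.72 + log(0.005055/0.003055) = 4.72 + (+0.22) = 4.94.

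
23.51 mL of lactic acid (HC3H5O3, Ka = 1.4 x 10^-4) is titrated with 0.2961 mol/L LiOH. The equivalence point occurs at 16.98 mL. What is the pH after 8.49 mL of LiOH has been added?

8.49 mL is exactly half the equivalence volume (16.98/2), i.e. the half-equivalence point.
There, n(HA) = n(A^-), so pH = pKa = -log(1.4 x 10^-4) = 3.85.

3.85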